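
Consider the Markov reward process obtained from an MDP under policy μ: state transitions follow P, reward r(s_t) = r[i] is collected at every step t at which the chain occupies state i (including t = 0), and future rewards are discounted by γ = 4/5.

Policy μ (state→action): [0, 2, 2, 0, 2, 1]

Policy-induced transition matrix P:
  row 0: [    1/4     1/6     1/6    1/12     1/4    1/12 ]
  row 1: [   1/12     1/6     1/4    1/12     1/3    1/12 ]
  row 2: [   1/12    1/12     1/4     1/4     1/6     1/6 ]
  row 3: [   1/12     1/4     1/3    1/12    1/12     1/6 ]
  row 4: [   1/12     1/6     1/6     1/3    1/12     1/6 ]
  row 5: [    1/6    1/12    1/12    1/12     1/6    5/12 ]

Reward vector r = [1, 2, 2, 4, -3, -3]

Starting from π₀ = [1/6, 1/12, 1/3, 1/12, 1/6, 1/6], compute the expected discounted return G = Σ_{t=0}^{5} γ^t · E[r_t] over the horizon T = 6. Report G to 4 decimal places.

G = 1.3944

t=0: π = [0.1667, 0.0833, 0.3333, 0.0833, 0.1667, 0.1667], E[r] = 0.3333, γ^t·E[r] = 0.333333, running G = 0.333333
t=1: π = [0.1250, 0.1319, 0.2014, 0.1806, 0.1736, 0.1875], E[r] = 0.4306, γ^t·E[r] = 0.344444, running G = 0.677778
t=2: π = [0.1198, 0.1493, 0.2089, 0.1603, 0.1696, 0.1921], E[r] = 0.3924, γ^t·E[r] = 0.251111, running G = 0.928889
t=3: π = [0.1193, 0.1466, 0.2072, 0.1605, 0.1740, 0.1923], E[r] = 0.3702, γ^t·E[r] = 0.189531, running G = 1.118420
t=4: π = [0.1192, 0.1468, 0.2069, 0.1614, 0.1732, 0.1926], E[r] = 0.3748, γ^t·E[r] = 0.153534, running G = 1.271954
t=5: π = [0.1193, 0.1468, 0.2070, 0.1611, 0.1732, 0.1926], E[r] = 0.3738, γ^t·E[r] = 0.122491, running G = 1.394445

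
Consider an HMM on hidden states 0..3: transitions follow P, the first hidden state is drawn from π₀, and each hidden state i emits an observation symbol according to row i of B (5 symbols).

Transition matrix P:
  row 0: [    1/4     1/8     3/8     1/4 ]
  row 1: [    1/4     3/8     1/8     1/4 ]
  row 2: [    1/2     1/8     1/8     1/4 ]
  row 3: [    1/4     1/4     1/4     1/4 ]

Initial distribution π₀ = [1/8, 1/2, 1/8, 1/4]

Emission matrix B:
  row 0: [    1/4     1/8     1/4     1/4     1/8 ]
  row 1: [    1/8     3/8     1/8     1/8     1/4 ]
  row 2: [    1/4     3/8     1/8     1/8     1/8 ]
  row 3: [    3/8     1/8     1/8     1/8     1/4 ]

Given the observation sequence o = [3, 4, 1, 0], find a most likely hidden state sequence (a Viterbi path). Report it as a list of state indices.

path = [1, 1, 1, 3]

t=0: δ = [3.125e-02, 6.250e-02, 1.562e-02, 3.125e-02]  (obs o_0=3)
t=1: δ = [1.953e-03, 5.859e-03, 1.465e-03, 3.906e-03]  ψ = [1, 1, 0, 1]  (obs o_1=4)
t=2: δ = [1.831e-04, 8.240e-04, 3.662e-04, 1.831e-04]  ψ = [1, 1, 3, 1]  (obs o_2=1)
t=3: δ = [5.150e-05, 3.862e-05, 2.575e-05, 7.725e-05]  ψ = [1, 1, 1, 1]  (obs o_3=0)
backtrack: best end state = 3; path = [1, 1, 1, 3]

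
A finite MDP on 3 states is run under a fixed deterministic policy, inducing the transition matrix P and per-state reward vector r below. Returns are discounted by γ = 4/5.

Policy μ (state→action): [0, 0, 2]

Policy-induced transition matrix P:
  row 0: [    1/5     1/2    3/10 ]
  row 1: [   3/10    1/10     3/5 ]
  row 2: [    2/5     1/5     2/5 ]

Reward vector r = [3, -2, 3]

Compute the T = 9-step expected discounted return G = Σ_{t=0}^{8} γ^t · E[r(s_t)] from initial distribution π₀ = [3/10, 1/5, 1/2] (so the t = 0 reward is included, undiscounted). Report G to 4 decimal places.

t=0: π = [0.3000, 0.2000, 0.5000], E[r] = 2.0000, γ^t·E[r] = 2.000000, running G = 2.000000
t=1: π = [0.3200, 0.2700, 0.4100], E[r] = 1.6500, γ^t·E[r] = 1.320000, running G = 3.320000
t=2: π = [0.3090, 0.2690, 0.4220], E[r] = 1.6550, γ^t·E[r] = 1.059200, running G = 4.379200
t=3: π = [0.3113, 0.2658, 0.4229], E[r] = 1.6710, γ^t·E[r] = 0.855552, running G = 5.234752
t=4: π = [0.3112, 0.2668, 0.4220], E[r] = 1.6660, γ^t·E[r] = 0.682373, running G = 5.917125
t=5: π = [0.3111, 0.2667, 0.4222], E[r] = 1.6667, γ^t·E[r] = 0.546133, running G = 6.463258
t=6: π = [0.3111, 0.2667, 0.4222], E[r] = 1.6667, γ^t·E[r] = 0.436916, running G = 6.900174
t=7: π = [0.3111, 0.2667, 0.4222], E[r] = 1.6667, γ^t·E[r] = 0.349523, running G = 7.249697
t=8: π = [0.3111, 0.2667, 0.4222], E[r] = 1.6667, γ^t·E[r] = 0.279621, running G = 7.529318

G = 7.5293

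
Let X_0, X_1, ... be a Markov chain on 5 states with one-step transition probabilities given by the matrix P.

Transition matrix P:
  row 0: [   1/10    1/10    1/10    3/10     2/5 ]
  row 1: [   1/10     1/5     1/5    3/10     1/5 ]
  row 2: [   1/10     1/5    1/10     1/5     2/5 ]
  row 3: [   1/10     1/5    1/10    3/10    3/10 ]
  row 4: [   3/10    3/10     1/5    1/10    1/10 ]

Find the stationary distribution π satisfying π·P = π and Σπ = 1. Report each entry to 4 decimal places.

Balance equations π_j = Σ_i π_i·P[i][j]:
  π_0 = 1/10·π_0 + 1/10·π_1 + 1/10·π_2 + 1/10·π_3 + 3/10·π_4
  π_1 = 1/10·π_0 + 1/5·π_1 + 1/5·π_2 + 1/5·π_3 + 3/10·π_4
  π_2 = 1/10·π_0 + 1/5·π_1 + 1/10·π_2 + 1/10·π_3 + 1/5·π_4
  π_3 = 3/10·π_0 + 3/10·π_1 + 1/5·π_2 + 3/10·π_3 + 1/10·π_4
  normalize: π_0 + π_1 + π_2 + π_3 + π_4 = 1
Solving the linear system gives exactly π = [1783/11772, 2479/11772, 16/109, 2753/11772, 3029/11772].

π = [0.1515, 0.2106, 0.1468, 0.2339, 0.2573]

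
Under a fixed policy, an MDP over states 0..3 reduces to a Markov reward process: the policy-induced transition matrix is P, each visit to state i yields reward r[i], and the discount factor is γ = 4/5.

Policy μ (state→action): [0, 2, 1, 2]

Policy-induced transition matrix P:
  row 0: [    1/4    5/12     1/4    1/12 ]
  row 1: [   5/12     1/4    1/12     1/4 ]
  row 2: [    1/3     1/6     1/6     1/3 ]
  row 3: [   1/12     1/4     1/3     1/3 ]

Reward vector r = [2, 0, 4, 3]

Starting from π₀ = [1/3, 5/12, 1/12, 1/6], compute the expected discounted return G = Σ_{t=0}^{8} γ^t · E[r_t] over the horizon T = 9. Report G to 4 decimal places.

t=0: π = [0.3333, 0.4167, 0.0833, 0.1667], E[r] = 1.5000, γ^t·E[r] = 1.500000, running G = 1.500000
t=1: π = [0.2986, 0.2986, 0.1875, 0.2153], E[r] = 1.9931, γ^t·E[r] = 1.594444, running G = 3.094444
t=2: π = [0.2795, 0.2841, 0.2025, 0.2338], E[r] = 2.0706, γ^t·E[r] = 1.325185, running G = 4.419630
t=3: π = [0.2753, 0.2797, 0.2052, 0.2398], E[r] = 2.0909, γ^t·E[r] = 1.070519, running G = 5.490148
t=4: π = [0.2738, 0.2788, 0.2063, 0.2412], E[r] = 2.0962, γ^t·E[r] = 0.858594, running G = 6.348742
t=5: π = [0.2734, 0.2784, 0.2064, 0.2417], E[r] = 2.0977, γ^t·E[r] = 0.687370, running G = 7.036112
t=6: π = [0.2733, 0.2784, 0.2065, 0.2418], E[r] = 2.0981, γ^t·E[r] = 0.550000, running G = 7.586112
t=7: π = [0.2733, 0.2783, 0.2065, 0.2418], E[r] = 2.0982, γ^t·E[r] = 0.440024, running G = 8.026135
t=8: π = [0.2733, 0.2783, 0.2065, 0.2418], E[r] = 2.0982, γ^t·E[r] = 0.352024, running G = 8.378159

G = 8.3782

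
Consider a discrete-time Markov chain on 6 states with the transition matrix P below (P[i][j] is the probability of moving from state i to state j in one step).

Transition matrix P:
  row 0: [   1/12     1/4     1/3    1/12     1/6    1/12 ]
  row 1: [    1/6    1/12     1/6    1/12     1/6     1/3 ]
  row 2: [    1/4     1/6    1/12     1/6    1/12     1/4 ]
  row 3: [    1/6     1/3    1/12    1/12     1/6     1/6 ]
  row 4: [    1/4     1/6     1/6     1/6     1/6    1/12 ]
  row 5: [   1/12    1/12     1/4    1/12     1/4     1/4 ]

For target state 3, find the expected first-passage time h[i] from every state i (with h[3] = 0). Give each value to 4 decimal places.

First-step conditioning: h[3] = 0; for i ≠ 3, h[i] = 1 + Σ_k P[i][k]·h[k].
  h[0] = 1 + 1/12·h[0] + 1/4·h[1] + 1/3·h[2] + 1/6·h[4] + 1/12·h[5]
  h[1] = 1 + 1/6·h[0] + 1/12·h[1] + 1/6·h[2] + 1/6·h[4] + 1/3·h[5]
  h[2] = 1 + 1/4·h[0] + 1/6·h[1] + 1/12·h[2] + 1/12·h[4] + 1/4·h[5]
  h[4] = 1 + 1/4·h[0] + 1/6·h[1] + 1/6·h[2] + 1/6·h[4] + 1/12·h[5]
  h[5] = 1 + 1/12·h[0] + 1/12·h[1] + 1/4·h[2] + 1/4·h[4] + 1/4·h[5]
Solving the 5×5 linear system over states ≠ 3 gives exactly h = [13033/1494, 6571/747, 2036/249, 0, 6037/747, 12997/1494] (h[3] = 0 is the target).

h = [8.7236, 8.7965, 8.1767, 0.0000, 8.0817, 8.6995]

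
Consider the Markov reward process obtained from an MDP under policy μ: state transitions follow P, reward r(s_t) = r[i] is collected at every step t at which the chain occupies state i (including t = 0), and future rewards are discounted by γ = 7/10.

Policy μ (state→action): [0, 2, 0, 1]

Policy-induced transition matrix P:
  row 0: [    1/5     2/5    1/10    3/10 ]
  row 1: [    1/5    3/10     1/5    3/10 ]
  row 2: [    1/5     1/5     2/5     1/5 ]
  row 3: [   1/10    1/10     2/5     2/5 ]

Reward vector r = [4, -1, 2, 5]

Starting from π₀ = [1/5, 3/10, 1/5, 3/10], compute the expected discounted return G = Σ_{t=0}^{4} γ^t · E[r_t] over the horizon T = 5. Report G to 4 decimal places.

t=0: π = [0.2000, 0.3000, 0.2000, 0.3000], E[r] = 2.4000, γ^t·E[r] = 2.400000, running G = 2.400000
t=1: π = [0.1700, 0.2400, 0.2800, 0.3100], E[r] = 2.5500, γ^t·E[r] = 1.785000, running G = 4.185000
t=2: π = [0.1690, 0.2270, 0.3010, 0.3030], E[r] = 2.5660, γ^t·E[r] = 1.257340, running G = 5.442340
t=3: π = [0.1697, 0.2262, 0.3039, 0.3002], E[r] = 2.5614, γ^t·E[r] = 0.878560, running G = 6.320900
t=4: π = [0.1700, 0.2265, 0.3039, 0.2996], E[r] = 2.5592, γ^t·E[r] = 0.614471, running G = 6.935371

G = 6.9354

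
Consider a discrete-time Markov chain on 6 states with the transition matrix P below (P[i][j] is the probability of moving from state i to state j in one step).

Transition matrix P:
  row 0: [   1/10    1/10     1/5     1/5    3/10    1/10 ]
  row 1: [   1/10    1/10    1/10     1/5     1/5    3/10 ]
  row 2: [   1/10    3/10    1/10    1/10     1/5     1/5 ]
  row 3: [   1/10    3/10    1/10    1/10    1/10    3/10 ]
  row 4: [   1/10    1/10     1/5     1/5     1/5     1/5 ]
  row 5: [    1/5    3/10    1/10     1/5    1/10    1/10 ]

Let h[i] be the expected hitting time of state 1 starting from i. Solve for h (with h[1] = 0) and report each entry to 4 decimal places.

First-step conditioning: h[1] = 0; for i ≠ 1, h[i] = 1 + Σ_k P[i][k]·h[k].
  h[0] = 1 + 1/10·h[0] + 1/5·h[2] + 1/5·h[3] + 3/10·h[4] + 1/10·h[5]
  h[2] = 1 + 1/10·h[0] + 1/10·h[2] + 1/10·h[3] + 1/5·h[4] + 1/5·h[5]
  h[3] = 1 + 1/10·h[0] + 1/10·h[2] + 1/10·h[3] + 1/10·h[4] + 3/10·h[5]
  h[4] = 1 + 1/10·h[0] + 1/5·h[2] + 1/5·h[3] + 1/5·h[4] + 1/5·h[5]
  h[5] = 1 + 1/5·h[0] + 1/10·h[2] + 1/5·h[3] + 1/10·h[4] + 1/10·h[5]
Solving the 5×5 linear system over states ≠ 1 gives exactly h = [410/81, 0, 1010/243, 110/27, 1210/243, 1010/243] (h[1] = 0 is the target).

h = [5.0617, 0.0000, 4.1564, 4.0741, 4.9794, 4.1564]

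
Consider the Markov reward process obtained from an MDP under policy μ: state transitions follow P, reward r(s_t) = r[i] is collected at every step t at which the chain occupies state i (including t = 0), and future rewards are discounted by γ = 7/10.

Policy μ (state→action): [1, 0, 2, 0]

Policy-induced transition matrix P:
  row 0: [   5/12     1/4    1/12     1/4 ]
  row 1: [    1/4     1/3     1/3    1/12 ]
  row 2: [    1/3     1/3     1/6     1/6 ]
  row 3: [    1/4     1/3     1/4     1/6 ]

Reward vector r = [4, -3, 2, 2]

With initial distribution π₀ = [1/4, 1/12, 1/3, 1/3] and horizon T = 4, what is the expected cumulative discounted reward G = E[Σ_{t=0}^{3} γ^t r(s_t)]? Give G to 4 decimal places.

G = 3.7576

t=0: π = [0.2500, 0.0833, 0.3333, 0.3333], E[r] = 2.0833, γ^t·E[r] = 2.083333, running G = 2.083333
t=1: π = [0.3194, 0.3125, 0.1875, 0.1806], E[r] = 1.0764, γ^t·E[r] = 0.753472, running G = 2.836806
t=2: π = [0.3189, 0.3067, 0.2072, 0.1672], E[r] = 1.1042, γ^t·E[r] = 0.541042, running G = 3.377847
t=3: π = [0.3204, 0.3068, 0.2052, 0.1677], E[r] = 1.1070, γ^t·E[r] = 0.379705, running G = 3.757552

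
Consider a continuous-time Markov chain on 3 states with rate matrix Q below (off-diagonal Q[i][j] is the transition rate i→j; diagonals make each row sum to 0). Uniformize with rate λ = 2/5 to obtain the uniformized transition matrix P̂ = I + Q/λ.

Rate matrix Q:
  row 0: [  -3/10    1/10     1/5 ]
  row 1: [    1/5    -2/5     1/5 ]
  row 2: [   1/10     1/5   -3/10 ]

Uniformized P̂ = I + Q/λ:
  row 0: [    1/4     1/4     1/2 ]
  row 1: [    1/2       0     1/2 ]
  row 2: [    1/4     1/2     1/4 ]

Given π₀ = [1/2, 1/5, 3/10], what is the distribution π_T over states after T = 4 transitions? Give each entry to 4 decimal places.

π = [0.3191, 0.2813, 0.3996]

t=0: π = [0.5000, 0.2000, 0.3000]
t=1: π = [0.3000, 0.2750, 0.4250]
t=2: π = [0.3188, 0.2875, 0.3938]
t=3: π = [0.3219, 0.2766, 0.4016]
t=4: π = [0.3191, 0.2813, 0.3996]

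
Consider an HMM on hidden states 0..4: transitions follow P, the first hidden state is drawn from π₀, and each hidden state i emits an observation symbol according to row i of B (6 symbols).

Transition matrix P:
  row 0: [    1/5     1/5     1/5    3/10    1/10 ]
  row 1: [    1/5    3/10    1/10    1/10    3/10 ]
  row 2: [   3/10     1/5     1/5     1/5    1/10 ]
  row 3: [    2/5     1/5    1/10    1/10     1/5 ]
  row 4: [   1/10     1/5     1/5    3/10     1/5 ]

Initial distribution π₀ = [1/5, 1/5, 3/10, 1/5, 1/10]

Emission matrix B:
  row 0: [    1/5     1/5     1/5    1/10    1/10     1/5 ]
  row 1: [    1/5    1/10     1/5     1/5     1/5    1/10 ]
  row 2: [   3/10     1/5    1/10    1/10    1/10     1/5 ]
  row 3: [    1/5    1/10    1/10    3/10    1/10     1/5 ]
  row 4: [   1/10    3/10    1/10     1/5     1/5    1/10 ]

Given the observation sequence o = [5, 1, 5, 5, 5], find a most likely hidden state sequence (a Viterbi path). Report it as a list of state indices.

t=0: δ = [4.000e-02, 2.000e-02, 6.000e-02, 4.000e-02, 1.000e-02]  (obs o_0=5)
t=1: δ = [3.600e-03, 1.200e-03, 2.400e-03, 1.200e-03, 2.400e-03]  ψ = [2, 2, 2, 0, 3]  (obs o_1=1)
t=2: δ = [1.440e-04, 7.200e-05, 1.440e-04, 2.160e-04, 4.800e-05]  ψ = [0, 0, 0, 0, 4]  (obs o_2=5)
t=3: δ = [1.728e-05, 4.320e-06, 5.760e-06, 8.640e-06, 4.320e-06]  ψ = [3, 3, 0, 0, 3]  (obs o_3=5)
t=4: δ = [6.912e-07, 3.456e-07, 6.912e-07, 1.037e-06, 1.728e-07]  ψ = [0, 0, 0, 0, 0]  (obs o_4=5)
backtrack: best end state = 3; path = [2, 0, 3, 0, 3]

path = [2, 0, 3, 0, 3]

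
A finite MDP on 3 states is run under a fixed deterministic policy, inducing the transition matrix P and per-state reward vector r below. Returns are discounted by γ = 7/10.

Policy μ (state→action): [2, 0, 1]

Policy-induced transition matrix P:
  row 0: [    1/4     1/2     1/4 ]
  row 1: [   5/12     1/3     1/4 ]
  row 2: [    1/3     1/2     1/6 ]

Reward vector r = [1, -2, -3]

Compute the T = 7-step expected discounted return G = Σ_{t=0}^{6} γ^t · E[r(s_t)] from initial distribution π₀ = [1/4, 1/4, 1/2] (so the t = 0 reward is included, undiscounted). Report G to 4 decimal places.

G = -4.2353

t=0: π = [0.2500, 0.2500, 0.5000], E[r] = -1.7500, γ^t·E[r] = -1.750000, running G = -1.750000
t=1: π = [0.3333, 0.4583, 0.2083], E[r] = -1.2083, γ^t·E[r] = -0.845833, running G = -2.595833
t=2: π = [0.3438, 0.4236, 0.2326], E[r] = -1.2014, γ^t·E[r] = -0.588681, running G = -3.184514
t=3: π = [0.3400, 0.4294, 0.2306], E[r] = -1.2106, γ^t·E[r] = -0.415252, running G = -3.599766
t=4: π = [0.3408, 0.4284, 0.2308], E[r] = -1.2084, γ^t·E[r] = -0.290144, running G = -3.889910
t=5: π = [0.3406, 0.4286, 0.2308], E[r] = -1.2089, γ^t·E[r] = -0.203172, running G = -4.093083
t=6: π = [0.3407, 0.4286, 0.2308], E[r] = -1.2088, γ^t·E[r] = -0.142212, running G = -4.235294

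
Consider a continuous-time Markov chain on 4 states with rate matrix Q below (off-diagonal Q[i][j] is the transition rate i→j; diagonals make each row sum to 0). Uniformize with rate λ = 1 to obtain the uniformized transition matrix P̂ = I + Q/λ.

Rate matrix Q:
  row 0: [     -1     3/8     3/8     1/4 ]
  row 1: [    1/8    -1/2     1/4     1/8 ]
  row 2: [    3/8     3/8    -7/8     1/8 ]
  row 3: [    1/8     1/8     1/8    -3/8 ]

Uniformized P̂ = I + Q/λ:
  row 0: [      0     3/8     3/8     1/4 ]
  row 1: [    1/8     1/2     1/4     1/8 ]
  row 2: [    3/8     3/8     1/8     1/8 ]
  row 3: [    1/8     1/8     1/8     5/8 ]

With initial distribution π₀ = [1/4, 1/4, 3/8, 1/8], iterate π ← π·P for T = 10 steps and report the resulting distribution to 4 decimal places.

π = [0.1572, 0.3460, 0.2076, 0.2892]

t=0: π = [0.2500, 0.2500, 0.3750, 0.1250]
t=1: π = [0.1875, 0.3750, 0.2188, 0.2188]
t=2: π = [0.1563, 0.3672, 0.2188, 0.2578]
t=3: π = [0.1602, 0.3564, 0.2100, 0.2734]
t=4: π = [0.1575, 0.3512, 0.2096, 0.2817]
t=5: π = [0.1577, 0.3485, 0.2083, 0.2856]
t=6: π = [0.1574, 0.3472, 0.2080, 0.2875]
t=7: π = [0.1573, 0.3465, 0.2077, 0.2884]
t=8: π = [0.1573, 0.3462, 0.2076, 0.2889]
t=9: π = [0.1573, 0.3461, 0.2076, 0.2891]
t=10: π = [0.1572, 0.3460, 0.2076, 0.2892]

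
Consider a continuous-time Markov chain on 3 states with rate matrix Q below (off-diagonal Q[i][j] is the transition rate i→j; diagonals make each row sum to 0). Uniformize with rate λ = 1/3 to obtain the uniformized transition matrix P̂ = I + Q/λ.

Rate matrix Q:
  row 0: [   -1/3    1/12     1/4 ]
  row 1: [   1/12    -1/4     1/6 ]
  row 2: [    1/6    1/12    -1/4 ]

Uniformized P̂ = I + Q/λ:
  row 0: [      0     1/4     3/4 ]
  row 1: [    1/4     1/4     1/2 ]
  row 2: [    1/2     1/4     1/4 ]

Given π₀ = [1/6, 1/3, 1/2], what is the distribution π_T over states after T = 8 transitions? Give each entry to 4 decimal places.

π = [0.2913, 0.2500, 0.4587]

t=0: π = [0.1667, 0.3333, 0.5000]
t=1: π = [0.3333, 0.2500, 0.4167]
t=2: π = [0.2708, 0.2500, 0.4792]
t=3: π = [0.3021, 0.2500, 0.4479]
t=4: π = [0.2865, 0.2500, 0.4635]
t=5: π = [0.2943, 0.2500, 0.4557]
t=6: π = [0.2904, 0.2500, 0.4596]
t=7: π = [0.2923, 0.2500, 0.4577]
t=8: π = [0.2913, 0.2500, 0.4587]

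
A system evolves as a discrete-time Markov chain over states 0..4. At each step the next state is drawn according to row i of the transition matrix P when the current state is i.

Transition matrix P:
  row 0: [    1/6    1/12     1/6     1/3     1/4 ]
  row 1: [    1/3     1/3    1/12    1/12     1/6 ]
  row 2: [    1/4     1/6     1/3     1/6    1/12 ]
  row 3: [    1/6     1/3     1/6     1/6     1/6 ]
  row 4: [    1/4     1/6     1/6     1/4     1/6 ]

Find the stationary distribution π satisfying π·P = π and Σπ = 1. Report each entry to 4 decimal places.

Balance equations π_j = Σ_i π_i·P[i][j]:
  π_0 = 1/6·π_0 + 1/3·π_1 + 1/4·π_2 + 1/6·π_3 + 1/4·π_4
  π_1 = 1/12·π_0 + 1/3·π_1 + 1/6·π_2 + 1/3·π_3 + 1/6·π_4
  π_2 = 1/6·π_0 + 1/12·π_1 + 1/3·π_2 + 1/6·π_3 + 1/6·π_4
  π_3 = 1/3·π_0 + 1/12·π_1 + 1/6·π_2 + 1/6·π_3 + 1/4·π_4
  normalize: π_0 + π_1 + π_2 + π_3 + π_4 = 1
Solving the linear system gives exactly π = [4088/17623, 3826/17623, 3142/17623, 3551/17623, 3016/17623].

π = [0.2320, 0.2171, 0.1783, 0.2015, 0.1711]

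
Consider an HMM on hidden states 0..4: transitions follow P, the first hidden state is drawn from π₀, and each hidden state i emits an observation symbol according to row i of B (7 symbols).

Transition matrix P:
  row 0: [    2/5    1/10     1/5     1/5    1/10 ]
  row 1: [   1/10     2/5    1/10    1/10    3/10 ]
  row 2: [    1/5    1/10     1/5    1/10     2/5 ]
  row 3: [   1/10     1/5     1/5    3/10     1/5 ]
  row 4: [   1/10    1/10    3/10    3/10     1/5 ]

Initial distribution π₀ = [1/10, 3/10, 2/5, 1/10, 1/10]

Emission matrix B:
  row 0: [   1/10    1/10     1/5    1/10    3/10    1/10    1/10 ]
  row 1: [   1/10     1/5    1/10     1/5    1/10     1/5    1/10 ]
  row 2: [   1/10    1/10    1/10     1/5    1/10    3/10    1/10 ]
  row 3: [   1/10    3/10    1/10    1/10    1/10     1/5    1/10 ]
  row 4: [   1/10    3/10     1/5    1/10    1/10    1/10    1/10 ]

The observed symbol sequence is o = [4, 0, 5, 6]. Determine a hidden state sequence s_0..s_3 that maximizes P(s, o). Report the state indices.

path = [2, 4, 2, 4]

t=0: δ = [3.000e-02, 3.000e-02, 4.000e-02, 1.000e-02, 1.000e-02]  (obs o_0=4)
t=1: δ = [1.200e-03, 1.200e-03, 8.000e-04, 6.000e-04, 1.600e-03]  ψ = [0, 1, 2, 0, 2]  (obs o_1=0)
t=2: δ = [4.800e-05, 9.600e-05, 1.440e-04, 9.600e-05, 3.600e-05]  ψ = [0, 1, 4, 4, 1]  (obs o_2=5)
t=3: δ = [2.880e-06, 3.840e-06, 2.880e-06, 2.880e-06, 5.760e-06]  ψ = [2, 1, 2, 3, 2]  (obs o_3=6)
backtrack: best end state = 4; path = [2, 4, 2, 4]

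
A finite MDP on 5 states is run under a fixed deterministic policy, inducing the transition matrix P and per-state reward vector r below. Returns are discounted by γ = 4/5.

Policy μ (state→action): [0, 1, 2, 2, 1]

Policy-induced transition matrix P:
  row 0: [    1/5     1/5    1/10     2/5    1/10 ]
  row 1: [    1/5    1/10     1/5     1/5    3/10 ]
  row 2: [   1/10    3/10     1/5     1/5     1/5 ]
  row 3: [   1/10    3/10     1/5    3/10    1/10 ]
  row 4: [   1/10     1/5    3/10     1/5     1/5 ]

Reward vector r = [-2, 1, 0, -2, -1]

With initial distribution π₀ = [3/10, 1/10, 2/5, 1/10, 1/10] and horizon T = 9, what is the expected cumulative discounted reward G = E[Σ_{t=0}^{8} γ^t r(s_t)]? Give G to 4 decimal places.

t=0: π = [0.3000, 0.1000, 0.4000, 0.1000, 0.1000], E[r] = -0.8000, γ^t·E[r] = -0.800000, running G = -0.800000
t=1: π = [0.1400, 0.2400, 0.1800, 0.2700, 0.1700], E[r] = -0.7500, γ^t·E[r] = -0.600000, running G = -1.400000
t=2: π = [0.1380, 0.2210, 0.2030, 0.2550, 0.1830], E[r] = -0.7480, γ^t·E[r] = -0.478720, running G = -1.878720
t=3: π = [0.1359, 0.2237, 0.2045, 0.2531, 0.1828], E[r] = -0.7371, γ^t·E[r] = -0.377395, running G = -2.256115
t=4: π = [0.1360, 0.2234, 0.2047, 0.2525, 0.1835], E[r] = -0.7370, γ^t·E[r] = -0.301867, running G = -2.557982
t=5: π = [0.1359, 0.2234, 0.2048, 0.2524, 0.1835], E[r] = -0.7369, γ^t·E[r] = -0.241457, running G = -2.799439
t=6: π = [0.1359, 0.2234, 0.2048, 0.2524, 0.1835], E[r] = -0.7368, γ^t·E[r] = -0.193159, running G = -2.992598
t=7: π = [0.1359, 0.2234, 0.2048, 0.2524, 0.1835], E[r] = -0.7368, γ^t·E[r] = -0.154527, running G = -3.147125
t=8: π = [0.1359, 0.2234, 0.2048, 0.2524, 0.1835], E[r] = -0.7368, γ^t·E[r] = -0.123622, running G = -3.270747

G = -3.2707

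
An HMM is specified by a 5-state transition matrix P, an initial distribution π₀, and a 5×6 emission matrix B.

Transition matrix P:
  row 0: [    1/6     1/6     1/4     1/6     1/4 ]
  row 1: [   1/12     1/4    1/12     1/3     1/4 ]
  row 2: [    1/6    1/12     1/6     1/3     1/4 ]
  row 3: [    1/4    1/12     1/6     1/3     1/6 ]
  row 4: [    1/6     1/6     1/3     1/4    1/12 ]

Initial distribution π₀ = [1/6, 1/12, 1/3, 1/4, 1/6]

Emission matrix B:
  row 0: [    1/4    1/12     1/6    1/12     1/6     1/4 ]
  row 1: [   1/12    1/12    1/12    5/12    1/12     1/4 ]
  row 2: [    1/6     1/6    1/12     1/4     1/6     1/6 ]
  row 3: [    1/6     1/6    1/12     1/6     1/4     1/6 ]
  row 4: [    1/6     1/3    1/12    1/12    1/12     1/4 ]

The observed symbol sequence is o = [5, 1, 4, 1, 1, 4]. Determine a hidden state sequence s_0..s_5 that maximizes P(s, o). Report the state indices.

path = [2, 4, 2, 4, 2, 3]

t=0: δ = [4.167e-02, 2.083e-02, 5.556e-02, 4.167e-02, 4.167e-02]  (obs o_0=5)
t=1: δ = [8.681e-04, 5.787e-04, 2.315e-03, 3.086e-03, 4.630e-03]  ψ = [3, 0, 4, 2, 2]  (obs o_1=1)
t=2: δ = [1.286e-04, 6.430e-05, 2.572e-04, 2.894e-04, 4.823e-05]  ψ = [3, 4, 4, 4, 2]  (obs o_2=4)
t=3: δ = [6.028e-06, 2.009e-06, 8.038e-06, 1.608e-05, 2.143e-05]  ψ = [3, 3, 3, 3, 2]  (obs o_3=1)
t=4: δ = [3.349e-07, 2.977e-07, 1.191e-06, 8.931e-07, 8.931e-07]  ψ = [3, 4, 4, 3, 3]  (obs o_4=1)
t=5: δ = [3.721e-08, 1.240e-08, 4.961e-08, 9.923e-08, 2.481e-08]  ψ = [3, 4, 4, 2, 2]  (obs o_5=4)
backtrack: best end state = 3; path = [2, 4, 2, 4, 2, 3]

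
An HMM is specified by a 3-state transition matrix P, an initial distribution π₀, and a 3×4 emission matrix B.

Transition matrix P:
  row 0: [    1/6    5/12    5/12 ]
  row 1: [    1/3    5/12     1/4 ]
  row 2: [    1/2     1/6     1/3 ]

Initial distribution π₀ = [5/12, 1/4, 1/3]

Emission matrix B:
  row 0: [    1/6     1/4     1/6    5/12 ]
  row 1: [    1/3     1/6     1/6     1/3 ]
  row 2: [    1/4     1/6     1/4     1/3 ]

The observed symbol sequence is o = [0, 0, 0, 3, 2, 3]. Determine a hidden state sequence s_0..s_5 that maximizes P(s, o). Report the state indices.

t=0: δ = [6.944e-02, 8.333e-02, 8.333e-02]  (obs o_0=0)
t=1: δ = [6.944e-03, 1.157e-02, 7.234e-03]  ψ = [2, 1, 0]  (obs o_1=0)
t=2: δ = [6.430e-04, 1.608e-03, 7.234e-04]  ψ = [1, 1, 0]  (obs o_2=0)
t=3: δ = [2.233e-04, 2.233e-04, 1.340e-04]  ψ = [1, 1, 1]  (obs o_3=3)
t=4: δ = [1.240e-05, 1.550e-05, 2.326e-05]  ψ = [1, 0, 0]  (obs o_4=2)
t=5: δ = [4.845e-06, 2.153e-06, 2.584e-06]  ψ = [2, 1, 2]  (obs o_5=3)
backtrack: best end state = 0; path = [1, 1, 1, 0, 2, 0]

path = [1, 1, 1, 0, 2, 0]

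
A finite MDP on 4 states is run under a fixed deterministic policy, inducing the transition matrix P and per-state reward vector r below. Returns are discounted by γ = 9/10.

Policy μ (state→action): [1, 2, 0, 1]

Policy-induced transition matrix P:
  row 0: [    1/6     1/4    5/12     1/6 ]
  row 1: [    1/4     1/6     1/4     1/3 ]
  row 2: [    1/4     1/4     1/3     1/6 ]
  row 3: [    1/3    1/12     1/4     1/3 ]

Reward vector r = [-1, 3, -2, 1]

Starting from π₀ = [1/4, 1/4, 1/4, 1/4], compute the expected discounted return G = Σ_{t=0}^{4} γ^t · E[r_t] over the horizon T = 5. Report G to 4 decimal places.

t=0: π = [0.2500, 0.2500, 0.2500, 0.2500], E[r] = 0.2500, γ^t·E[r] = 0.250000, running G = 0.250000
t=1: π = [0.2500, 0.1875, 0.3125, 0.2500], E[r] = -0.0625, γ^t·E[r] = -0.056250, running G = 0.193750
t=2: π = [0.2500, 0.1927, 0.3177, 0.2396], E[r] = -0.0677, γ^t·E[r] = -0.054844, running G = 0.138906
t=3: π = [0.2491, 0.1940, 0.3181, 0.2387], E[r] = -0.0647, γ^t·E[r] = -0.047145, running G = 0.091762
t=4: π = [0.2491, 0.1940, 0.3180, 0.2388], E[r] = -0.0643, γ^t·E[r] = -0.042169, running G = 0.049593

G = 0.0496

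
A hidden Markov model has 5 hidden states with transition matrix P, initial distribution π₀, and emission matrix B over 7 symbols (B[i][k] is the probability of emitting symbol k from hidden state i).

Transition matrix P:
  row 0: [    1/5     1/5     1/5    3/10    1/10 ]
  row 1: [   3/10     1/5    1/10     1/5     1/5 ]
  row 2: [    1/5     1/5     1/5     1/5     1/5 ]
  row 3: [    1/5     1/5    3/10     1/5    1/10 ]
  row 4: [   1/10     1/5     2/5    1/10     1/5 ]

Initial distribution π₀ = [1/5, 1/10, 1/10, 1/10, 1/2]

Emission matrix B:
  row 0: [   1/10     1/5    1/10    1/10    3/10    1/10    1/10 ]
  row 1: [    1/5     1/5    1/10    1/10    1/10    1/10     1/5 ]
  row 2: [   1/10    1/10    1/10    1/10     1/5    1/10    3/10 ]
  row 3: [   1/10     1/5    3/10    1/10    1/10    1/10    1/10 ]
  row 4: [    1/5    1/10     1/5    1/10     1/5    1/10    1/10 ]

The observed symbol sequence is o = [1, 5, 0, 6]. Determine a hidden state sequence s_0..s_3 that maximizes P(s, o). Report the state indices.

t=0: δ = [4.000e-02, 2.000e-02, 1.000e-02, 2.000e-02, 5.000e-02]  (obs o_0=1)
t=1: δ = [8.000e-04, 1.000e-03, 2.000e-03, 1.200e-03, 1.000e-03]  ψ = [0, 4, 4, 0, 4]  (obs o_1=5)
t=2: δ = [4.000e-05, 8.000e-05, 4.000e-05, 4.000e-05, 8.000e-05]  ψ = [2, 2, 2, 2, 2]  (obs o_2=0)
t=3: δ = [2.400e-06, 3.200e-06, 9.600e-06, 1.600e-06, 1.600e-06]  ψ = [1, 1, 4, 1, 1]  (obs o_3=6)
backtrack: best end state = 2; path = [4, 2, 4, 2]

path = [4, 2, 4, 2]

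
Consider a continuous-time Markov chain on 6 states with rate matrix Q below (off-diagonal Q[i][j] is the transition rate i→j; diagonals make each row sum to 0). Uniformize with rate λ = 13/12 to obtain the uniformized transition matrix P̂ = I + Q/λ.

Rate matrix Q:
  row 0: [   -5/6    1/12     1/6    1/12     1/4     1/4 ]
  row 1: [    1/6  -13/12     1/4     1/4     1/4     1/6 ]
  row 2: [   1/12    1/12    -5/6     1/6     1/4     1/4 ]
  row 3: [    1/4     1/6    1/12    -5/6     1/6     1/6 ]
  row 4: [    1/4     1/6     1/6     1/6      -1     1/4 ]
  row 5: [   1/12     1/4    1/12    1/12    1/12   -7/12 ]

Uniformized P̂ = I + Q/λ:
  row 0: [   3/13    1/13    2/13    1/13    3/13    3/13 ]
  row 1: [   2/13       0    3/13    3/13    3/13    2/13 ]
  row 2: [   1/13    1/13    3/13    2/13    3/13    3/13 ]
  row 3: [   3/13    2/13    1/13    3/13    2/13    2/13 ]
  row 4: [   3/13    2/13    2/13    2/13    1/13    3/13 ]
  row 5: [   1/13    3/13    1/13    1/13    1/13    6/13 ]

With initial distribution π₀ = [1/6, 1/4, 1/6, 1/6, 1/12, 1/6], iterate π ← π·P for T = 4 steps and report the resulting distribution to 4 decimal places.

π = [0.1570, 0.1314, 0.1432, 0.1419, 0.1543, 0.2723]

t=0: π = [0.1667, 0.2500, 0.1667, 0.1667, 0.0833, 0.1667]
t=1: π = [0.1603, 0.1026, 0.1603, 0.1603, 0.1795, 0.2372]
t=2: π = [0.1617, 0.1317, 0.1435, 0.1435, 0.1543, 0.2653]
t=3: π = [0.1578, 0.1305, 0.1436, 0.1422, 0.1552, 0.2708]
t=4: π = [0.1570, 0.1314, 0.1432, 0.1419, 0.1543, 0.2723]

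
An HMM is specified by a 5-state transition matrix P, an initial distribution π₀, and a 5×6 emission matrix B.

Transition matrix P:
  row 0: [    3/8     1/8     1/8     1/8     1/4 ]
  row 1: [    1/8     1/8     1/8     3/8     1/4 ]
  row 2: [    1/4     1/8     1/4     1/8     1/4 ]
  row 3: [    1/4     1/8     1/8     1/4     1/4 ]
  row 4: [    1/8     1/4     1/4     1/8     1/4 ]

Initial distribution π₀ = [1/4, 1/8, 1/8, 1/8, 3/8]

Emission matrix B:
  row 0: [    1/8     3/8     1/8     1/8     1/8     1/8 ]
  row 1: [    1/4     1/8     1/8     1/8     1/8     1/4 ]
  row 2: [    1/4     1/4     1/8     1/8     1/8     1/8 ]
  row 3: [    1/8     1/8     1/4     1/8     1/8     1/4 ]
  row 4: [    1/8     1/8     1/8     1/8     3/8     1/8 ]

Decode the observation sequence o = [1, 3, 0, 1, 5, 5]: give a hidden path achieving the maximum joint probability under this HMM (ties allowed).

t=0: δ = [9.375e-02, 1.562e-02, 3.125e-02, 1.562e-02, 4.688e-02]  (obs o_0=1)
t=1: δ = [4.395e-03, 1.465e-03, 1.465e-03, 1.465e-03, 2.930e-03]  ψ = [0, 0, 0, 0, 0]  (obs o_1=3)
t=2: δ = [2.060e-04, 1.831e-04, 1.831e-04, 6.866e-05, 1.373e-04]  ψ = [0, 4, 4, 0, 0]  (obs o_2=0)
t=3: δ = [2.897e-05, 4.292e-06, 1.144e-05, 8.583e-06, 6.437e-06]  ψ = [0, 4, 2, 1, 0]  (obs o_3=1)
t=4: δ = [1.358e-06, 9.052e-07, 4.526e-07, 9.052e-07, 9.052e-07]  ψ = [0, 0, 0, 0, 0]  (obs o_4=5)
t=5: δ = [6.365e-08, 5.658e-08, 2.829e-08, 8.487e-08, 4.243e-08]  ψ = [0, 4, 4, 1, 0]  (obs o_5=5)
backtrack: best end state = 3; path = [0, 0, 0, 0, 1, 3]

path = [0, 0, 0, 0, 1, 3]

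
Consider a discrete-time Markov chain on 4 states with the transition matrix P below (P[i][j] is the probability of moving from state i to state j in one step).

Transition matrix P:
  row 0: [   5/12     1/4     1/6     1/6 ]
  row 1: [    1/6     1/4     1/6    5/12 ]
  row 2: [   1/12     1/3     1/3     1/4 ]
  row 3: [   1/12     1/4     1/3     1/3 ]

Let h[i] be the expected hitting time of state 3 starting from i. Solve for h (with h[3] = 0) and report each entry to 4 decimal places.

First-step conditioning: h[3] = 0; for i ≠ 3, h[i] = 1 + Σ_k P[i][k]·h[k].
  h[0] = 1 + 5/12·h[0] + 1/4·h[1] + 1/6·h[2]
  h[1] = 1 + 1/6·h[0] + 1/4·h[1] + 1/6·h[2]
  h[2] = 1 + 1/12·h[0] + 1/3·h[1] + 1/3·h[2]
Solving the 3×3 linear system over states ≠ 3 gives exactly h = [4, 3, 7/2, 0] (h[3] = 0 is the target).

h = [4.0000, 3.0000, 3.5000, 0.0000]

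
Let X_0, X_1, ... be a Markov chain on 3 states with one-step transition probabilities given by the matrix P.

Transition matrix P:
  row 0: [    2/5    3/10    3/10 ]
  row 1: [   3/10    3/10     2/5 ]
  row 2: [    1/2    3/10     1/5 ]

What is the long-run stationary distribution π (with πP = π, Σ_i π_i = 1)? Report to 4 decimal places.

Balance equations π_j = Σ_i π_i·P[i][j]:
  π_0 = 2/5·π_0 + 3/10·π_1 + 1/2·π_2
  π_1 = 3/10·π_0 + 3/10·π_1 + 3/10·π_2
  normalize: π_0 + π_1 + π_2 = 1
Solving the linear system gives exactly π = [2/5, 3/10, 3/10].

π = [0.4000, 0.3000, 0.3000]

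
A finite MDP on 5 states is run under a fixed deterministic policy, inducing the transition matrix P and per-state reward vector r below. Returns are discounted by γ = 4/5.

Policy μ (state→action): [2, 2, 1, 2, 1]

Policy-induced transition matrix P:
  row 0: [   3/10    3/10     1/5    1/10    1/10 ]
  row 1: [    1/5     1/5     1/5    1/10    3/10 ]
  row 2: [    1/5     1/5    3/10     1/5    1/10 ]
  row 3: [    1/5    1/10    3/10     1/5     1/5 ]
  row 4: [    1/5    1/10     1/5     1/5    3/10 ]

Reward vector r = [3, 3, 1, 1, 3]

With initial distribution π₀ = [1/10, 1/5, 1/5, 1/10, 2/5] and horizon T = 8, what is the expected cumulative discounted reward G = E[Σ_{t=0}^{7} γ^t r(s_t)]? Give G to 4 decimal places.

t=0: π = [0.1000, 0.2000, 0.2000, 0.1000, 0.4000], E[r] = 2.4000, γ^t·E[r] = 2.400000, running G = 2.400000
t=1: π = [0.2100, 0.1600, 0.2300, 0.1700, 0.2300], E[r] = 2.2000, γ^t·E[r] = 1.760000, running G = 4.160000
t=2: π = [0.2210, 0.1810, 0.2400, 0.1630, 0.1950], E[r] = 2.1940, γ^t·E[r] = 1.404160, running G = 5.564160
t=3: π = [0.2221, 0.1863, 0.2403, 0.1598, 0.1915], E[r] = 2.1998, γ^t·E[r] = 1.126298, running G = 6.690458
t=4: π = [0.2222, 0.1871, 0.2400, 0.1592, 0.1915], E[r] = 2.2017, γ^t·E[r] = 0.901800, running G = 7.592258
t=5: π = [0.2222, 0.1872, 0.2399, 0.1591, 0.1916], E[r] = 2.2020, γ^t·E[r] = 0.721559, running G = 8.313817
t=6: π = [0.2222, 0.1872, 0.2399, 0.1591, 0.1917], E[r] = 2.2021, γ^t·E[r] = 0.577261, running G = 8.891078
t=7: π = [0.2222, 0.1871, 0.2399, 0.1591, 0.1917], E[r] = 2.2021, γ^t·E[r] = 0.461810, running G = 9.352888

G = 9.3529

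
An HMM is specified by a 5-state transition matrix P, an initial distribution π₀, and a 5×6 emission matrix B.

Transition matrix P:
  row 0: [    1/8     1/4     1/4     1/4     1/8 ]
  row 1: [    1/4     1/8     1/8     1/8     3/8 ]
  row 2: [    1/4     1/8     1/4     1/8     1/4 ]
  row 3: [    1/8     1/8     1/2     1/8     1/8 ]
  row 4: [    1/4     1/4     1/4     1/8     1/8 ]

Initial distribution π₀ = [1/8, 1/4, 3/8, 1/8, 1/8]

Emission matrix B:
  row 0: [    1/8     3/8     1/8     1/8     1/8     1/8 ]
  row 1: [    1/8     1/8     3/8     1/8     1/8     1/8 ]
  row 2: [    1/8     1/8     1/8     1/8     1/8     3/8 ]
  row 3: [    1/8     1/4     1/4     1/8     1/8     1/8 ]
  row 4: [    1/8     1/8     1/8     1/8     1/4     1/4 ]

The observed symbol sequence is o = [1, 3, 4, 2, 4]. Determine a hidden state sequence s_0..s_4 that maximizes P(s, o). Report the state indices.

t=0: δ = [4.688e-02, 3.125e-02, 4.688e-02, 3.125e-02, 1.562e-02]  (obs o_0=1)
t=1: δ = [1.465e-03, 1.465e-03, 1.953e-03, 1.465e-03, 1.465e-03]  ψ = [2, 0, 3, 0, 1]  (obs o_1=3)
t=2: δ = [6.104e-05, 4.578e-05, 9.155e-05, 4.578e-05, 1.373e-04]  ψ = [2, 0, 3, 0, 1]  (obs o_2=4)
t=3: δ = [4.292e-06, 1.287e-05, 4.292e-06, 4.292e-06, 2.861e-06]  ψ = [4, 4, 4, 4, 2]  (obs o_3=2)
t=4: δ = [4.023e-07, 2.012e-07, 2.682e-07, 2.012e-07, 1.207e-06]  ψ = [1, 1, 3, 1, 1]  (obs o_4=4)
backtrack: best end state = 4; path = [0, 1, 4, 1, 4]

path = [0, 1, 4, 1, 4]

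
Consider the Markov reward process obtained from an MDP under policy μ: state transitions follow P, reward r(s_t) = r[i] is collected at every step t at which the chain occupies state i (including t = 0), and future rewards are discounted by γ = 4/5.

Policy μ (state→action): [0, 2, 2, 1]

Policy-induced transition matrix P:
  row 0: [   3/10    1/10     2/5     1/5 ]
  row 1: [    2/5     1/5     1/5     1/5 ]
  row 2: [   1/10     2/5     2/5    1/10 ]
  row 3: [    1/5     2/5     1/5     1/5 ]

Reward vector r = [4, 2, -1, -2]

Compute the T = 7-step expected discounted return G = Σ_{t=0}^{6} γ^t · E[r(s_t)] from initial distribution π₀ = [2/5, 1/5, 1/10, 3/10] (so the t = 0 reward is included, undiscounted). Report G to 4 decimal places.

G = 3.8969

t=0: π = [0.4000, 0.2000, 0.1000, 0.3000], E[r] = 1.3000, γ^t·E[r] = 1.300000, running G = 1.300000
t=1: π = [0.2700, 0.2400, 0.3000, 0.1900], E[r] = 0.8800, γ^t·E[r] = 0.704000, running G = 2.004000
t=2: π = [0.2450, 0.2710, 0.3140, 0.1700], E[r] = 0.8680, γ^t·E[r] = 0.555520, running G = 2.559520
t=3: π = [0.2473, 0.2723, 0.3118, 0.1686], E[r] = 0.8848, γ^t·E[r] = 0.453018, running G = 3.012538
t=4: π = [0.2480, 0.2714, 0.3118, 0.1688], E[r] = 0.8853, γ^t·E[r] = 0.362611, running G = 3.375148
t=5: π = [0.2479, 0.2713, 0.3120, 0.1688], E[r] = 0.8846, γ^t·E[r] = 0.289868, running G = 3.665017
t=6: π = [0.2479, 0.2714, 0.3120, 0.1688], E[r] = 0.8846, γ^t·E[r] = 0.231890, running G = 3.896906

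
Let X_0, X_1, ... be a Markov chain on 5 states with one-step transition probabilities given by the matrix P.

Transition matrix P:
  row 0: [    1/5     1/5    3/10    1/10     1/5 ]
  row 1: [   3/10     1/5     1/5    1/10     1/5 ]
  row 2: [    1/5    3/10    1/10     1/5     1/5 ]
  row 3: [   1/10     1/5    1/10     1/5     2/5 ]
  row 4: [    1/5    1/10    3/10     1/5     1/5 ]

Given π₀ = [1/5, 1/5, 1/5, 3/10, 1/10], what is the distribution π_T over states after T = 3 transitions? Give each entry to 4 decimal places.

π = [0.2032, 0.1979, 0.2066, 0.1603, 0.2320]

t=0: π = [0.2000, 0.2000, 0.2000, 0.3000, 0.1000]
t=1: π = [0.1900, 0.2100, 0.1800, 0.1600, 0.2600]
t=2: π = [0.2050, 0.1920, 0.2110, 0.1600, 0.2320]
t=3: π = [0.2032, 0.1979, 0.2066, 0.1603, 0.2320]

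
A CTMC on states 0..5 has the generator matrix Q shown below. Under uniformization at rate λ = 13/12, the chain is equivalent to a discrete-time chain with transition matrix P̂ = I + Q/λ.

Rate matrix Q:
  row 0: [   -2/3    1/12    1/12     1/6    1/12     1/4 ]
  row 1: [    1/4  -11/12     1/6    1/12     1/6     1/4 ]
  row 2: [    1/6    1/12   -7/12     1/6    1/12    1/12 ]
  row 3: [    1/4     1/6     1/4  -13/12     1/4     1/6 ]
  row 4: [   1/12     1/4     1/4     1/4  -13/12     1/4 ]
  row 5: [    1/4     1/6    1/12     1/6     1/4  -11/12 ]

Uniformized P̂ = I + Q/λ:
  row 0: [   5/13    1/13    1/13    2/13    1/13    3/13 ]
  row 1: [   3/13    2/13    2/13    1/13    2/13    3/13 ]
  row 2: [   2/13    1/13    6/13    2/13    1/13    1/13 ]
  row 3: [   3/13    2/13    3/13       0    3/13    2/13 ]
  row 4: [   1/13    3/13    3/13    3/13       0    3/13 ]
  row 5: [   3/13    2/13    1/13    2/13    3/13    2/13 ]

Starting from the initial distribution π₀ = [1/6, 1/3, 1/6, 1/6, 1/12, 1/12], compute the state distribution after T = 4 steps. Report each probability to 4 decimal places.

t=0: π = [0.1667, 0.3333, 0.1667, 0.1667, 0.0833, 0.0833]
t=1: π = [0.2308, 0.1346, 0.2051, 0.1090, 0.1346, 0.1859]
t=2: π = [0.2298, 0.1307, 0.2036, 0.1371, 0.1223, 0.1765]
t=3: π = [0.2316, 0.1299, 0.2052, 0.1321, 0.1258, 0.1753]
t=4: π = [0.2313, 0.1299, 0.2055, 0.1332, 0.1245, 0.1756]

π = [0.2313, 0.1299, 0.2055, 0.1332, 0.1245, 0.1756]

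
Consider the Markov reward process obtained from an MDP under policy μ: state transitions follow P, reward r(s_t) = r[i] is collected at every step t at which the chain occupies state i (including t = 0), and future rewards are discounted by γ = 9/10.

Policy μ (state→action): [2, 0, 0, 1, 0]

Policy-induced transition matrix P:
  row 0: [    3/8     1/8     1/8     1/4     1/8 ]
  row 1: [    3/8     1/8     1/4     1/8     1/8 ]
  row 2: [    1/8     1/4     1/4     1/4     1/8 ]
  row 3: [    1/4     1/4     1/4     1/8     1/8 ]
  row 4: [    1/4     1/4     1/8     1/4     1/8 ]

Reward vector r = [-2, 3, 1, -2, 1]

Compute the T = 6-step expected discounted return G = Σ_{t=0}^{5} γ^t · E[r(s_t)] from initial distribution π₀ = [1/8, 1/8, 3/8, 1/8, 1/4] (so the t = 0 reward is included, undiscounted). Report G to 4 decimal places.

t=0: π = [0.1250, 0.1250, 0.3750, 0.1250, 0.2500], E[r] = 0.5000, γ^t·E[r] = 0.500000, running G = 0.500000
t=1: π = [0.2344, 0.2188, 0.2031, 0.2188, 0.1250], E[r] = 0.0781, γ^t·E[r] = 0.070313, running G = 0.570313
t=2: π = [0.2813, 0.1934, 0.2051, 0.1953, 0.1250], E[r] = -0.0430, γ^t·E[r] = -0.034805, running G = 0.535508
t=3: π = [0.2837, 0.1907, 0.1992, 0.2014, 0.1250], E[r] = -0.0740, γ^t·E[r] = -0.053927, running G = 0.481580
t=4: π = [0.2844, 0.1907, 0.1989, 0.2010, 0.1250], E[r] = -0.0747, γ^t·E[r] = -0.049035, running G = 0.432545
t=5: π = [0.2845, 0.1906, 0.1988, 0.2010, 0.1250], E[r] = -0.0755, γ^t·E[r] = -0.044558, running G = 0.387988

G = 0.3880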